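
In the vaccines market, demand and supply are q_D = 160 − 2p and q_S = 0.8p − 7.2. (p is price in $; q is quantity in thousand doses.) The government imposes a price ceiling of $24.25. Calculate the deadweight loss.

In inverse form: demand p = 80 − 0.5q, supply p = 9 + 1.25q.
Competitive equilibrium: 80 − 0.5q = 9 + 1.25q → q* = 40.5714, p* = 59.7143.
At the ceiling p = 24.25, quantity supplied = (24.25 − 9)/1.25 = 12.2.
Willingness to pay at q' = 12.2: 80 − 0.5·12.2 = 73.9.
Δq = 40.5714 − 12.2 = 28.3714; wedge = 73.9 − 24.25 = 49.65.
Welfare loss = ½ × 28.3714 × 49.65 = $704.32 thousand.

$704.32 thousand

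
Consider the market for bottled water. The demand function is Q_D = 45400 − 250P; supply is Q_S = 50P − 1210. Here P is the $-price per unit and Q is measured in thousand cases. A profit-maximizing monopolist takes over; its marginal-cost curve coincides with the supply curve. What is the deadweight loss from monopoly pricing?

In inverse form: demand P = 181.6 − 0.004Q, supply P = 24.2 + 0.02Q.
Competitive equilibrium: 181.6 − 0.004Q = 24.2 + 0.02Q → Q* = 6558.33333, P* = 155.36667.
Marginal revenue: MR = 181.6 − 0.008Q. Set MR = MC: 181.6 − 0.008Q = 24.2 + 0.02Q → Q_m = 5621.42857.
Price P_m = 181.6 − 0.004·5621.42857 = 159.11429; MC(Q_m) = 24.2 + 0.02·5621.42857 = 136.62857.
Competitive Q* = 6558.33333, so ΔQ = 936.90476; wedge = 159.11429 − 136.62857 = 22.48572.
Welfare loss = ½ × 936.90476 × 22.48572 = $10533.49 thousand.

$10533.49 thousand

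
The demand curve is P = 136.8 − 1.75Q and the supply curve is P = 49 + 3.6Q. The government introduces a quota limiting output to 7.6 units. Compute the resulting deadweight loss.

207.68

Competitive equilibrium: 136.8 − 1.75Q = 49 + 3.6Q → Q* = 16.4112, P* = 108.0804.
At Q = 7.6: demand price = 136.8 − 1.75·7.6 = 123.5; supply price = 49 + 3.6·7.6 = 76.36.
ΔQ = 16.4112 − 7.6 = 8.8112; wedge = 123.5 − 76.36 = 47.14.
Deadweight loss = ½ × 8.8112 × 47.14 = 207.68.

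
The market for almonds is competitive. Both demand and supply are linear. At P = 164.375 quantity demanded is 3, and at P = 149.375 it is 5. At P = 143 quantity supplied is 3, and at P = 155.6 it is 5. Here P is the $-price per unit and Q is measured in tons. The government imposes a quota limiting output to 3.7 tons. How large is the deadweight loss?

Demand slope = (149.375 − 164.375)/(5 − 3) = −7.5, so P = 186.875 − 7.5Q.
Supply slope = (155.6 − 143)/(5 − 3) = 6.3, so P = 124.1 + 6.3Q.
Competitive equilibrium: 186.875 − 7.5Q = 124.1 + 6.3Q → Q* = 4.5489, P* = 152.7582.
At Q = 3.7: demand price = 186.875 − 7.5·3.7 = 159.125; supply price = 124.1 + 6.3·3.7 = 147.41.
ΔQ = 4.5489 − 3.7 = 0.8489; wedge = 159.125 − 147.41 = 11.715.
Deadweight loss = ½ × 0.8489 × 11.715 = $4.97.

$4.97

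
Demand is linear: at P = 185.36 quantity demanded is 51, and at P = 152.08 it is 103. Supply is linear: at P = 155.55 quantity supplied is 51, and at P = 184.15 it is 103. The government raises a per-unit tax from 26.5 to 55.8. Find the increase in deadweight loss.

1013.19

Demand slope = (152.08 − 185.36)/(103 − 51) = −0.64, so P = 218 − 0.64Q.
Supply slope = (184.15 − 155.55)/(103 − 51) = 0.55, so P = 127.5 + 0.55Q.
Competitive equilibrium: 218 − 0.64Q = 127.5 + 0.55Q → Q* = 76.0504, P* = 169.3277.
For a per-unit tax t: ΔQ = t/1.19, so DWL = ½·t·(t/1.19) = t²/2.38.
At t = 26.5: DWL = 295.063. At t = 55.8: DWL = 1308.252.
Increase = 1308.252 − 295.063 = 1013.19.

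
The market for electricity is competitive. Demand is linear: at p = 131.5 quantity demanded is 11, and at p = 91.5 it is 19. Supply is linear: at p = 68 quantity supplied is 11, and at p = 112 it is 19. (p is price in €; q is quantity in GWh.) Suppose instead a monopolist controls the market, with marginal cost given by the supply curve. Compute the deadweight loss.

Demand slope = (91.5 − 131.5)/(19 − 11) = −5, so p = 186.5 − 5q.
Supply slope = (112 − 68)/(19 − 11) = 5.5, so p = 7.5 + 5.5q.
Competitive equilibrium: 186.5 − 5q = 7.5 + 5.5q → q* = 17.0476, p* = 101.2619.
Marginal revenue: MR = 186.5 − 10q. Set MR = MC: 186.5 − 10q = 7.5 + 5.5q → q_m = 11.5484.
Price p_m = 186.5 − 5·11.5484 = 128.758; MC(q_m) = 7.5 + 5.5·11.5484 = 71.0162.
Competitive q* = 17.0476, so Δq = 5.4992; wedge = 128.758 − 71.0162 = 57.7418.
DWL = ½ × 5.4992 × 57.7418 = €158.77.

€158.77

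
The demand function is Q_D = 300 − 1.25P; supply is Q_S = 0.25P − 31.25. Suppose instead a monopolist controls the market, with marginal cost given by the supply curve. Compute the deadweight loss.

In inverse form: demand P = 240 − 0.8Q, supply P = 125 + 4Q.
Competitive equilibrium: 240 − 0.8Q = 125 + 4Q → Q* = 23.9583, P* = 220.8333.
Marginal revenue: MR = 240 − 1.6Q. Set MR = MC: 240 − 1.6Q = 125 + 4Q → Q_m = 20.5357.
Price P_m = 240 − 0.8·20.5357 = 223.5714; MC(Q_m) = 125 + 4·20.5357 = 207.1428.
Competitive Q* = 23.9583, so ΔQ = 3.4226; wedge = 223.5714 − 207.1428 = 16.4286.
DWL = ½ × 3.4226 × 16.4286 = 28.11.

28.11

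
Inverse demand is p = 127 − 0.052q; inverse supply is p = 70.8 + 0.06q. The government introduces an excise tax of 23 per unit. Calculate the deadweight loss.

Competitive equilibrium: 127 − 0.052q = 70.8 + 0.06q → q* = 501.7857, p* = 100.9071.
With the tax, the buyer price exceeds the seller price by 23: (127 − 0.052q) − (70.8 + 0.06q) = 23 → q' = 296.4286.
Δq = 501.7857 − 296.4286 = 205.3571; the wedge equals the tax, 23.
DWL = ½ × 205.3571 × 23 = 2361.61.

2361.61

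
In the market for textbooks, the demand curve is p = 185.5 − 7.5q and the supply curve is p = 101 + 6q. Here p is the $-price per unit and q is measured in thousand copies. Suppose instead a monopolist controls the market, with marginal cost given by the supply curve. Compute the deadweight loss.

Competitive equilibrium: 185.5 − 7.5q = 101 + 6q → q* = 6.2593, p* = 138.5556.
Marginal revenue: MR = 185.5 − 15q. Set MR = MC: 185.5 − 15q = 101 + 6q → q_m = 4.0238.
Price p_m = 185.5 − 7.5·4.0238 = 155.3215; MC(q_m) = 101 + 6·4.0238 = 125.1428.
Competitive q* = 6.2593, so Δq = 2.2355; wedge = 155.3215 − 125.1428 = 30.1787.
The triangle = ½ × 2.2355 × 30.1787 = $33.73 thousand.

$33.73 thousand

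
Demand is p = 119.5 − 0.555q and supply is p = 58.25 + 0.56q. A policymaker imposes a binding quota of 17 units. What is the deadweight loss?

802.18

Competitive equilibrium: 119.5 − 0.555q = 58.25 + 0.56q → q* = 54.9327, p* = 89.0123.
At q = 17: demand price = 119.5 − 0.555·17 = 110.065; supply price = 58.25 + 0.56·17 = 67.77.
Δq = 54.9327 − 17 = 37.9327; wedge = 110.065 − 67.77 = 42.295.
Deadweight loss = ½ × 37.9327 × 42.295 = 802.18.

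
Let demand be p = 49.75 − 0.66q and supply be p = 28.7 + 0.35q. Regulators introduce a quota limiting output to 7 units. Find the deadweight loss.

Competitive equilibrium: 49.75 − 0.66q = 28.7 + 0.35q → q* = 20.8416, p* = 35.9946.
At q = 7: demand price = 49.75 − 0.66·7 = 45.13; supply price = 28.7 + 0.35·7 = 31.15.
Δq = 20.8416 − 7 = 13.8416; wedge = 45.13 − 31.15 = 13.98.
DWL = ½ × 13.8416 × 13.98 = 96.75.

96.75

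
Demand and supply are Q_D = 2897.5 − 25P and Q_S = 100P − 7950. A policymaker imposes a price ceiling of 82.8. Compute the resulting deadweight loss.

3960.10

In inverse form: demand P = 115.9 − 0.04Q, supply P = 79.5 + 0.01Q.
Competitive equilibrium: 115.9 − 0.04Q = 79.5 + 0.01Q → Q* = 728, P* = 86.78.
At the ceiling P = 82.8, quantity supplied = (82.8 − 79.5)/0.01 = 330.
Willingness to pay at Q' = 330: 115.9 − 0.04·330 = 102.7.
ΔQ = 728 − 330 = 398; wedge = 102.7 − 82.8 = 19.9.
DWL = ½ × 398 × 19.9 = 3960.10.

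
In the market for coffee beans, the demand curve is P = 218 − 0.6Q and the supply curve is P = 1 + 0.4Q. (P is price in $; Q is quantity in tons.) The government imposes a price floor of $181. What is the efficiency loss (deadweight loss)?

Competitive equilibrium: 218 − 0.6Q = 1 + 0.4Q → Q* = 217, P* = 87.8.
At the floor P = 181, quantity demanded = (218 − 181)/0.6 = 61.6667.
Sellers' marginal cost at Q' = 61.6667: 1 + 0.4·61.6667 = 25.6667.
ΔQ = 217 − 61.6667 = 155.3333; wedge = 181 − 25.6667 = 155.3333.
Deadweight loss = ½ × 155.3333 × 155.3333 = $12064.22.

$12064.22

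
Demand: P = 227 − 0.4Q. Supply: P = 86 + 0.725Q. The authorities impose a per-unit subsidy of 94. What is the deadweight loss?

Competitive equilibrium: 227 − 0.4Q = 86 + 0.725Q → Q* = 125.3333, P* = 176.8667.
The subsidy lowers effective supply by 94: P = 0.725Q − 8.
New quantity: 227 − 0.4Q = 0.725Q − 8 → Q' = 208.8889.
Overproduction ΔQ = 208.8889 − 125.3333 = 83.5556; wedge = subsidy = 94.
DWL = ½ × 83.5556 × 94 = 3927.11.

3927.11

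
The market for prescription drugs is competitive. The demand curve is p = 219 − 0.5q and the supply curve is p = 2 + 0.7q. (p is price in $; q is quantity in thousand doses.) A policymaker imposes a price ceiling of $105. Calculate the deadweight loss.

$681.03 thousand

Competitive equilibrium: 219 − 0.5q = 2 + 0.7q → q* = 180.8333, p* = 128.5833.
At the ceiling p = 105, quantity supplied = (105 − 2)/0.7 = 147.1429.
Willingness to pay at q' = 147.1429: 219 − 0.5·147.1429 = 145.4286.
Δq = 180.8333 − 147.1429 = 33.6904; wedge = 145.4286 − 105 = 40.4286.
DWL = ½ × 33.6904 × 40.4286 = $681.03 thousand.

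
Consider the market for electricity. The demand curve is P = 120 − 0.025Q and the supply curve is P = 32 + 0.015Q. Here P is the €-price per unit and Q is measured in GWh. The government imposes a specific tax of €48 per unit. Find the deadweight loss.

Competitive equilibrium: 120 − 0.025Q = 32 + 0.015Q → Q* = 2200, P* = 65.
With the tax, the buyer price exceeds the seller price by 48: (120 − 0.025Q) − (32 + 0.015Q) = 48 → Q' = 1000.
ΔQ = 2200 − 1000 = 1200; the wedge equals the tax, 48.
The triangle = ½ × 1200 × 48 = €28800.

€28800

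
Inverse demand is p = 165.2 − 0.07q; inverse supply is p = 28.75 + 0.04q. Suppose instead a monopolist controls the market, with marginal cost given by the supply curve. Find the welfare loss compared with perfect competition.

Competitive equilibrium: 165.2 − 0.07q = 28.75 + 0.04q → q* = 1240.4545, p* = 78.3682.
Marginal revenue: MR = 165.2 − 0.14q. Set MR = MC: 165.2 − 0.14q = 28.75 + 0.04q → q_m = 758.0556.
Price p_m = 165.2 − 0.07·758.0556 = 112.1361; MC(q_m) = 28.75 + 0.04·758.0556 = 59.0722.
Competitive q* = 1240.4545, so Δq = 482.3989; wedge = 112.1361 − 59.0722 = 53.0639.
The triangle = ½ × 482.3989 × 53.0639 = 12798.98.

12798.98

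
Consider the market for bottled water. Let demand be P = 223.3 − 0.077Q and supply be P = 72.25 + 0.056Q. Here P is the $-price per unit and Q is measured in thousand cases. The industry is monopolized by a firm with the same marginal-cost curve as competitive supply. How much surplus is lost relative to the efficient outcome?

$11531.95 thousand

Competitive equilibrium: 223.3 − 0.077Q = 72.25 + 0.056Q → Q* = 1135.7143, P* = 135.85.
Marginal revenue: MR = 223.3 − 0.154Q. Set MR = MC: 223.3 − 0.154Q = 72.25 + 0.056Q → Q_m = 719.2857.
Price P_m = 223.3 − 0.077·719.2857 = 167.915; MC(Q_m) = 72.25 + 0.056·719.2857 = 112.53.
Competitive Q* = 1135.7143, so ΔQ = 416.4286; wedge = 167.915 − 112.53 = 55.385.
DWL = ½ × 416.4286 × 55.385 = $11531.95 thousand.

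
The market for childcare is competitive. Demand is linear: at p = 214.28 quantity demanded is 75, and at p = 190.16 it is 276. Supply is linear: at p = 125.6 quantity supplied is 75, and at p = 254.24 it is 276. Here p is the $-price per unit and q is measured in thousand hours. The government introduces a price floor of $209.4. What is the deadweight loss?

Demand slope = (190.16 − 214.28)/(276 − 75) = −0.12, so p = 223.28 − 0.12q.
Supply slope = (254.24 − 125.6)/(276 − 75) = 0.64, so p = 77.6 + 0.64q.
Competitive equilibrium: 223.28 − 0.12q = 77.6 + 0.64q → q* = 191.6842, p* = 200.2779.
At the floor p = 209.4, quantity demanded = (223.28 − 209.4)/0.12 = 115.6667.
Sellers' marginal cost at q' = 115.6667: 77.6 + 0.64·115.6667 = 151.6267.
Δq = 191.6842 − 115.6667 = 76.0175; wedge = 209.4 − 151.6267 = 57.7733.
Welfare loss = ½ × 76.0175 × 57.7733 = $2195.89 thousand.

$2195.89 thousand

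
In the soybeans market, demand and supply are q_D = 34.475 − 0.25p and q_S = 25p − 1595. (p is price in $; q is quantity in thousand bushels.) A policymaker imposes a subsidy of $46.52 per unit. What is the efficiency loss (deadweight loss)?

$267.84 thousand

In inverse form: demand p = 137.9 − 4q, supply p = 63.8 + 0.04q.
Competitive equilibrium: 137.9 − 4q = 63.8 + 0.04q → q* = 18.34158, p* = 64.53366.
The subsidy lowers effective supply by 46.52: p = 17.28 + 0.04q.
New quantity: 137.9 − 4q = 17.28 + 0.04q → q' = 29.85644.
Overproduction Δq = 29.85644 − 18.34158 = 11.51486; wedge = subsidy = 46.52.
The triangle = ½ × 11.51486 × 46.52 = $267.84 thousand.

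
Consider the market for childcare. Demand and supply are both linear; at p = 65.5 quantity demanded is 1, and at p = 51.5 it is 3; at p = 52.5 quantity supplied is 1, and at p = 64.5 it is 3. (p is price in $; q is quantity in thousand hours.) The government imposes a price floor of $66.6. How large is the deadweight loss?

$8.70 thousand

Demand slope = (51.5 − 65.5)/(3 − 1) = −7, so p = 72.5 − 7q.
Supply slope = (64.5 − 52.5)/(3 − 1) = 6, so p = 46.5 + 6q.
Competitive equilibrium: 72.5 − 7q = 46.5 + 6q → q* = 2, p* = 58.5.
At the floor p = 66.6, quantity demanded = (72.5 − 66.6)/7 = 0.8429.
Sellers' marginal cost at q' = 0.8429: 46.5 + 6·0.8429 = 51.5574.
Δq = 2 − 0.8429 = 1.1571; wedge = 66.6 − 51.5574 = 15.0426.
DWL = ½ × 1.1571 × 15.0426 = $8.70 thousand.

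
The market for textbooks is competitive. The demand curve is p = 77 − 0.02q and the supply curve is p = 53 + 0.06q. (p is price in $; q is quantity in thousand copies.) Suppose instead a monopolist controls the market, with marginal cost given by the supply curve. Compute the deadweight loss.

Competitive equilibrium: 77 − 0.02q = 53 + 0.06q → q* = 300, p* = 71.
Marginal revenue: MR = 77 − 0.04q. Set MR = MC: 77 − 0.04q = 53 + 0.06q → q_m = 240.
Price p_m = 77 − 0.02·240 = 72.2; MC(q_m) = 53 + 0.06·240 = 67.4.
Competitive q* = 300, so Δq = 60; wedge = 72.2 − 67.4 = 4.8.
The triangle = ½ × 60 × 4.8 = $144 thousand.

$144 thousand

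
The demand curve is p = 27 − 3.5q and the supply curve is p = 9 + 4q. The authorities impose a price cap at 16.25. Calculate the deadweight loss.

Competitive equilibrium: 27 − 3.5q = 9 + 4q → q* = 2.4, p* = 18.6.
At the ceiling p = 16.25, quantity supplied = (16.25 − 9)/4 = 1.8125.
Willingness to pay at q' = 1.8125: 27 − 3.5·1.8125 = 20.6563.
Δq = 2.4 − 1.8125 = 0.5875; wedge = 20.6563 − 16.25 = 4.4063.
The triangle = ½ × 0.5875 × 4.4063 = 1.29.

1.29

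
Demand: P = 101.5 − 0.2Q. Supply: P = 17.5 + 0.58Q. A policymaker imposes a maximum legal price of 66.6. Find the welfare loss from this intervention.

Competitive equilibrium: 101.5 − 0.2Q = 17.5 + 0.58Q → Q* = 107.6923, P* = 79.9615.
At the ceiling P = 66.6, quantity supplied = (66.6 − 17.5)/0.58 = 84.6552.
Willingness to pay at Q' = 84.6552: 101.5 − 0.2·84.6552 = 84.569.
ΔQ = 107.6923 − 84.6552 = 23.0371; wedge = 84.569 − 66.6 = 17.969.
DWL = ½ × 23.0371 × 17.969 = 206.98.

206.98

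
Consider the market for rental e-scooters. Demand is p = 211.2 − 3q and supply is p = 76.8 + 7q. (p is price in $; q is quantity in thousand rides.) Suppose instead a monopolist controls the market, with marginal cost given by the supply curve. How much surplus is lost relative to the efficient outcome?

Competitive equilibrium: 211.2 − 3q = 76.8 + 7q → q* = 13.44, p* = 170.88.
Marginal revenue: MR = 211.2 − 6q. Set MR = MC: 211.2 − 6q = 76.8 + 7q → q_m = 10.3385.
Price p_m = 211.2 − 3·10.3385 = 180.1845; MC(q_m) = 76.8 + 7·10.3385 = 149.1695.
Competitive q* = 13.44, so Δq = 3.1015; wedge = 180.1845 − 149.1695 = 31.015.
The triangle = ½ × 3.1015 × 31.015 = $48.10 thousand.

$48.10 thousand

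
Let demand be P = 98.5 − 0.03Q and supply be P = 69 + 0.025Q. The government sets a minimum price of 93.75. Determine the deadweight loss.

Competitive equilibrium: 98.5 − 0.03Q = 69 + 0.025Q → Q* = 536.36364, P* = 82.40909.
At the floor P = 93.75, quantity demanded = (98.5 − 93.75)/0.03 = 158.33333.
Sellers' marginal cost at Q' = 158.33333: 69 + 0.025·158.33333 = 72.95833.
ΔQ = 536.36364 − 158.33333 = 378.03031; wedge = 93.75 − 72.95833 = 20.79167.
DWL = ½ × 378.03031 × 20.79167 = 3929.94.

3929.94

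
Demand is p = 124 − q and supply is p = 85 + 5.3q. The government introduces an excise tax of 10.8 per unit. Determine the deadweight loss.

Competitive equilibrium: 124 − q = 85 + 5.3q → q* = 6.1905, p* = 117.8095.
With the tax, the buyer price exceeds the seller price by 10.8: (124 − q) − (85 + 5.3q) = 10.8 → q' = 4.4762.
Δq = 6.1905 − 4.4762 = 1.7143; the wedge equals the tax, 10.8.
Deadweight loss = ½ × 1.7143 × 10.8 = 9.26.

9.26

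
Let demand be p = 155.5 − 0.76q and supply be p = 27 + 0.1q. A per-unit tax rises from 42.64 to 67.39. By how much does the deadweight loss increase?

1583.28

Competitive equilibrium: 155.5 − 0.76q = 27 + 0.1q → q* = 149.4186, p* = 41.9419.
For a per-unit tax t: Δq = t/0.86, so DWL = ½·t·(t/0.86) = t²/1.72.
At t = 42.64: DWL = 1057.075. At t = 67.39: DWL = 2640.356.
Increase = 2640.356 − 1057.075 = 1583.28.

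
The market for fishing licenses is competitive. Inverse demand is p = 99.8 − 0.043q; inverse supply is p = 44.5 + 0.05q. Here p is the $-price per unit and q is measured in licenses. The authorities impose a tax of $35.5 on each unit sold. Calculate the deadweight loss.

$6775.54

Competitive equilibrium: 99.8 − 0.043q = 44.5 + 0.05q → q* = 594.6237, p* = 74.2312.
With the tax, the buyer price exceeds the seller price by 35.5: (99.8 − 0.043q) − (44.5 + 0.05q) = 35.5 → q' = 212.9032.
Δq = 594.6237 − 212.9032 = 381.7205; the wedge equals the tax, 35.5.
DWL = ½ × 381.7205 × 35.5 = $6775.54.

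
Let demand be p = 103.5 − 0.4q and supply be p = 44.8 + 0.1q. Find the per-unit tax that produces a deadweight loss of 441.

Competitive equilibrium: 103.5 − 0.4q = 44.8 + 0.1q → q* = 117.4, p* = 56.54.
A tax t gives Δq = t/0.5 and wedge t, so DWL = t²/1.
t²/1 = 441 → t² = 441 → t = 21.

21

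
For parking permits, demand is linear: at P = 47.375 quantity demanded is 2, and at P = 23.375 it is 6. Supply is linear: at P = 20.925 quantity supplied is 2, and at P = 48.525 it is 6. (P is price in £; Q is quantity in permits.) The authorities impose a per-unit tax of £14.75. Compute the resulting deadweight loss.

£8.43

Demand slope = (23.375 − 47.375)/(6 − 2) = −6, so P = 59.375 − 6Q.
Supply slope = (48.525 − 20.925)/(6 − 2) = 6.9, so P = 7.125 + 6.9Q.
Competitive equilibrium: 59.375 − 6Q = 7.125 + 6.9Q → Q* = 4.0504, P* = 35.0727.
With the tax, the buyer price exceeds the seller price by 14.75: (59.375 − 6Q) − (7.125 + 6.9Q) = 14.75 → Q' = 2.907.
ΔQ = 4.0504 − 2.907 = 1.1434; the wedge equals the tax, 14.75.
Welfare loss = ½ × 1.1434 × 14.75 = £8.43.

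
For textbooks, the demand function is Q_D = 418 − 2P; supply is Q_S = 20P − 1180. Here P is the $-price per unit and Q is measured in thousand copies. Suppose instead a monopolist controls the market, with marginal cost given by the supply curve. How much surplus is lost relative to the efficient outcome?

$4638.22 thousand

In inverse form: demand P = 209 − 0.5Q, supply P = 59 + 0.05Q.
Competitive equilibrium: 209 − 0.5Q = 59 + 0.05Q → Q* = 272.7273, P* = 72.6364.
Marginal revenue: MR = 209 − Q. Set MR = MC: 209 − Q = 59 + 0.05Q → Q_m = 142.8571.
Price P_m = 209 − 0.5·142.8571 = 137.5715; MC(Q_m) = 59 + 0.05·142.8571 = 66.1429.
Competitive Q* = 272.7273, so ΔQ = 129.8702; wedge = 137.5715 − 66.1429 = 71.4286.
DWL = ½ × 129.8702 × 71.4286 = $4638.22 thousand.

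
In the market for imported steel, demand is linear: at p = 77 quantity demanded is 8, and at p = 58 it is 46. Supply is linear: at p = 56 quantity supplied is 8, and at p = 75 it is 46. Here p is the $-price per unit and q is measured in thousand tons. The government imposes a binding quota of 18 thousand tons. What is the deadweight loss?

Demand slope = (58 − 77)/(46 − 8) = −0.5, so p = 81 − 0.5q.
Supply slope = (75 − 56)/(46 − 8) = 0.5, so p = 52 + 0.5q.
Competitive equilibrium: 81 − 0.5q = 52 + 0.5q → q* = 29, p* = 66.5.
At q = 18: demand price = 81 − 0.5·18 = 72; supply price = 52 + 0.5·18 = 61.
Δq = 29 − 18 = 11; wedge = 72 − 61 = 11.
Deadweight loss = ½ × 11 × 11 = $60.50 thousand.

$60.50 thousand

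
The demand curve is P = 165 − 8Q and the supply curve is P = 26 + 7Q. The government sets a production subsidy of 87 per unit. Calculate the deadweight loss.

Competitive equilibrium: 165 − 8Q = 26 + 7Q → Q* = 9.2667, P* = 90.8667.
The subsidy lowers effective supply by 87: P = 7Q − 61.
New quantity: 165 − 8Q = 7Q − 61 → Q' = 15.0667.
Overproduction ΔQ = 15.0667 − 9.2667 = 5.8; wedge = subsidy = 87.
Welfare loss = ½ × 5.8 × 87 = 252.30.

252.30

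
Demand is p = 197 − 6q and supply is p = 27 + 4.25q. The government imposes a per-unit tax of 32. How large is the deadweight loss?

49.95

Competitive equilibrium: 197 − 6q = 27 + 4.25q → q* = 16.5854, p* = 97.4878.
With the tax, the buyer price exceeds the seller price by 32: (197 − 6q) − (27 + 4.25q) = 32 → q' = 13.4634.
Δq = 16.5854 − 13.4634 = 3.122; the wedge equals the tax, 32.
DWL = ½ × 3.122 × 32 = 49.95.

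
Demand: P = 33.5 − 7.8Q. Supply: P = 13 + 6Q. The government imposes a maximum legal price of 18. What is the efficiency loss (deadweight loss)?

2.93

Competitive equilibrium: 33.5 − 7.8Q = 13 + 6Q → Q* = 1.4855, P* = 21.913.
At the ceiling P = 18, quantity supplied = (18 − 13)/6 = 0.8333.
Willingness to pay at Q' = 0.8333: 33.5 − 7.8·0.8333 = 27.0003.
ΔQ = 1.4855 − 0.8333 = 0.6522; wedge = 27.0003 − 18 = 9.0003.
DWL = ½ × 0.6522 × 9.0003 = 2.93.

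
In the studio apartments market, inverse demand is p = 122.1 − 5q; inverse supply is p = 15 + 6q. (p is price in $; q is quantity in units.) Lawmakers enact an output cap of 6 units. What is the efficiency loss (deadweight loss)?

Competitive equilibrium: 122.1 − 5q = 15 + 6q → q* = 9.7364, p* = 73.4182.
At q = 6: demand price = 122.1 − 5·6 = 92.1; supply price = 15 + 6·6 = 51.
Δq = 9.7364 − 6 = 3.7364; wedge = 92.1 − 51 = 41.1.
Deadweight loss = ½ × 3.7364 × 41.1 = $76.78.

$76.78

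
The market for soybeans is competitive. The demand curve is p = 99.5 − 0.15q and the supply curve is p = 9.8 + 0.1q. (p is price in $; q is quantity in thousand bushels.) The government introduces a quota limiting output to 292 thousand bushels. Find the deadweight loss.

Competitive equilibrium: 99.5 − 0.15q = 9.8 + 0.1q → q* = 358.8, p* = 45.68.
At q = 292: demand price = 99.5 − 0.15·292 = 55.7; supply price = 9.8 + 0.1·292 = 39.
Δq = 358.8 − 292 = 66.8; wedge = 55.7 − 39 = 16.7.
Welfare loss = ½ × 66.8 × 16.7 = $557.78 thousand.

$557.78 thousand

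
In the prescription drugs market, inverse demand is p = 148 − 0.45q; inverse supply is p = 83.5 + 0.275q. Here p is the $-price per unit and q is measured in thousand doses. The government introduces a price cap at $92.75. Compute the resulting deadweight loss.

$1109.73 thousand

Competitive equilibrium: 148 − 0.45q = 83.5 + 0.275q → q* = 88.96552, p* = 107.96552.
At the ceiling p = 92.75, quantity supplied = (92.75 − 83.5)/0.275 = 33.63636.
Willingness to pay at q' = 33.63636: 148 − 0.45·33.63636 = 132.86364.
Δq = 88.96552 − 33.63636 = 55.32916; wedge = 132.86364 − 92.75 = 40.11364.
Deadweight loss = ½ × 55.32916 × 40.11364 = $1109.73 thousand.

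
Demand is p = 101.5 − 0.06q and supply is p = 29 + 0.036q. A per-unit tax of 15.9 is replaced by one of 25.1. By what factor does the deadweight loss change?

Competitive equilibrium: 101.5 − 0.06q = 29 + 0.036q → q* = 755.2083, p* = 56.1875.
For a per-unit tax t: Δq = t/0.096, so DWL = ½·t·(t/0.096) = t²/0.192.
At t = 15.9: DWL = 1316.719. At t = 25.1: DWL = 3281.302.
Ratio = (25.1/15.9)² = 2.492.

2.492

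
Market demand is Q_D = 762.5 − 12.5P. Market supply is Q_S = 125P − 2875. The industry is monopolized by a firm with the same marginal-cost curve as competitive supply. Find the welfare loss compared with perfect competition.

In inverse form: demand P = 61 − 0.08Q, supply P = 23 + 0.008Q.
Competitive equilibrium: 61 − 0.08Q = 23 + 0.008Q → Q* = 431.81818, P* = 26.45455.
Marginal revenue: MR = 61 − 0.16Q. Set MR = MC: 61 − 0.16Q = 23 + 0.008Q → Q_m = 226.19048.
Price P_m = 61 − 0.08·226.19048 = 42.90476; MC(Q_m) = 23 + 0.008·226.19048 = 24.80952.
Competitive Q* = 431.81818, so ΔQ = 205.6277; wedge = 42.90476 − 24.80952 = 18.09524.
Deadweight loss = ½ × 205.6277 × 18.09524 = 1860.44.

1860.44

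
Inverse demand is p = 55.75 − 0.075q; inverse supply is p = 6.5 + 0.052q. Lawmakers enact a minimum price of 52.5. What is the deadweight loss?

7534.53

Competitive equilibrium: 55.75 − 0.075q = 6.5 + 0.052q → q* = 387.79528, p* = 26.66535.
At the floor p = 52.5, quantity demanded = (55.75 − 52.5)/0.075 = 43.33333.
Sellers' marginal cost at q' = 43.33333: 6.5 + 0.052·43.33333 = 8.75333.
Δq = 387.79528 − 43.33333 = 344.46195; wedge = 52.5 − 8.75333 = 43.74667.
The triangle = ½ × 344.46195 × 43.74667 = 7534.53.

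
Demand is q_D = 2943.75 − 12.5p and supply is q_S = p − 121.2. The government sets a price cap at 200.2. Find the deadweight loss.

388.815

In inverse form: demand p = 235.5 − 0.08q, supply p = 121.2 + q.
Competitive equilibrium: 235.5 − 0.08q = 121.2 + q → q* = 105.8333, p* = 227.0333.
At the ceiling p = 200.2, quantity supplied = (200.2 − 121.2)/1 = 79.
Willingness to pay at q' = 79: 235.5 − 0.08·79 = 229.18.
Δq = 105.8333 − 79 = 26.8333; wedge = 229.18 − 200.2 = 28.98.
The triangle = ½ × 26.8333 × 28.98 = 388.815.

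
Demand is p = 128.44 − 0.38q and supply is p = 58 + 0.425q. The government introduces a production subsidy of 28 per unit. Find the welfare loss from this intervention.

Competitive equilibrium: 128.44 − 0.38q = 58 + 0.425q → q* = 87.5031, p* = 95.1888.
The subsidy lowers effective supply by 28: p = 30 + 0.425q.
New quantity: 128.44 − 0.38q = 30 + 0.425q → q' = 122.2857.
Overproduction Δq = 122.2857 − 87.5031 = 34.7826; wedge = subsidy = 28.
DWL = ½ × 34.7826 × 28 = 486.96.

486.96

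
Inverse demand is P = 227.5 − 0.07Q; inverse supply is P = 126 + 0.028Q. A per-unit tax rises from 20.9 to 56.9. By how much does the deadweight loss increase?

14289.80

Competitive equilibrium: 227.5 − 0.07Q = 126 + 0.028Q → Q* = 1035.7143, P* = 155.
For a per-unit tax t: ΔQ = t/0.098, so DWL = ½·t·(t/0.098) = t²/0.196.
At t = 20.9: DWL = 2228.622. At t = 56.9: DWL = 16518.418.
Increase = 16518.418 − 2228.622 = 14289.80.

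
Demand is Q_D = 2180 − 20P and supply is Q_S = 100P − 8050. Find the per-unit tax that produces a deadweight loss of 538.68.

In inverse form: demand P = 109 − 0.05Q, supply P = 80.5 + 0.01Q.
Competitive equilibrium: 109 − 0.05Q = 80.5 + 0.01Q → Q* = 475, P* = 85.25.
A tax t gives ΔQ = t/0.06 and wedge t, so DWL = t²/0.12.
t²/0.12 = 538.68 → t² = 64.6416 → t = 8.04.

8.04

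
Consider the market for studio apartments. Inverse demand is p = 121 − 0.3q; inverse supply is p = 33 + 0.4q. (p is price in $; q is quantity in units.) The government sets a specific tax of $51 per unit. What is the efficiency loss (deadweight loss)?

Competitive equilibrium: 121 − 0.3q = 33 + 0.4q → q* = 125.7143, p* = 83.2857.
With the tax, the buyer price exceeds the seller price by 51: (121 − 0.3q) − (33 + 0.4q) = 51 → q' = 52.8571.
Δq = 125.7143 − 52.8571 = 72.8572; the wedge equals the tax, 51.
The triangle = ½ × 72.8572 × 51 = $1857.86.

$1857.86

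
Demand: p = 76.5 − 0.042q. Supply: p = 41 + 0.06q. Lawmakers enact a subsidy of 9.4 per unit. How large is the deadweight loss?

433.14

Competitive equilibrium: 76.5 − 0.042q = 41 + 0.06q → q* = 348.0392, p* = 61.8824.
The subsidy lowers effective supply by 9.4: p = 31.6 + 0.06q.
New quantity: 76.5 − 0.042q = 31.6 + 0.06q → q' = 440.1961.
Overproduction Δq = 440.1961 − 348.0392 = 92.1569; wedge = subsidy = 9.4.
DWL = ½ × 92.1569 × 9.4 = 433.14.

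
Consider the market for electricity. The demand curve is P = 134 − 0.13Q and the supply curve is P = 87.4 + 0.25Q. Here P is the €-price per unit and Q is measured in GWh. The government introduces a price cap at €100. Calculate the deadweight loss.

€991.31

Competitive equilibrium: 134 − 0.13Q = 87.4 + 0.25Q → Q* = 122.6316, P* = 118.0579.
At the ceiling P = 100, quantity supplied = (100 − 87.4)/0.25 = 50.4.
Willingness to pay at Q' = 50.4: 134 − 0.13·50.4 = 127.448.
ΔQ = 122.6316 − 50.4 = 72.2316; wedge = 127.448 − 100 = 27.448.
DWL = ½ × 72.2316 × 27.448 = €991.31.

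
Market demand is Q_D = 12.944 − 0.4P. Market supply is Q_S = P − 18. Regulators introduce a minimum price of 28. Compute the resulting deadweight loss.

9.74

In inverse form: demand P = 32.36 − 2.5Q, supply P = 18 + Q.
Competitive equilibrium: 32.36 − 2.5Q = 18 + Q → Q* = 4.1029, P* = 22.1029.
At the floor P = 28, quantity demanded = (32.36 − 28)/2.5 = 1.744.
Sellers' marginal cost at Q' = 1.744: 18 + 1·1.744 = 19.744.
ΔQ = 4.1029 − 1.744 = 2.3589; wedge = 28 − 19.744 = 8.256.
Welfare loss = ½ × 2.3589 × 8.256 = 9.74.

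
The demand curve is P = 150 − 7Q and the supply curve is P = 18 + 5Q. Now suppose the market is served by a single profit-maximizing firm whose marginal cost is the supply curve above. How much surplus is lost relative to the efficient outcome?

98.54

Competitive equilibrium: 150 − 7Q = 18 + 5Q → Q* = 11, P* = 73.
Marginal revenue: MR = 150 − 14Q. Set MR = MC: 150 − 14Q = 18 + 5Q → Q_m = 6.9474.
Price P_m = 150 − 7·6.9474 = 101.3682; MC(Q_m) = 18 + 5·6.9474 = 52.737.
Competitive Q* = 11, so ΔQ = 4.0526; wedge = 101.3682 − 52.737 = 48.6312.
DWL = ½ × 4.0526 × 48.6312 = 98.54.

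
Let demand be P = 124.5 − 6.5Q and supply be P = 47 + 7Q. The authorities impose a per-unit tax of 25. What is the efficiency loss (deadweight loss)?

Competitive equilibrium: 124.5 − 6.5Q = 47 + 7Q → Q* = 5.7407, P* = 87.1852.
With the tax, the buyer price exceeds the seller price by 25: (124.5 − 6.5Q) − (47 + 7Q) = 25 → Q' = 3.8889.
ΔQ = 5.7407 − 3.8889 = 1.8518; the wedge equals the tax, 25.
Deadweight loss = ½ × 1.8518 × 25 = 23.15.

23.15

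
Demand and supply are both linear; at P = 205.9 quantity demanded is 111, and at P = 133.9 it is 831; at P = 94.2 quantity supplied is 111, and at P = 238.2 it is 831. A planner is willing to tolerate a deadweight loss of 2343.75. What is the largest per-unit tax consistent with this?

37.5

Demand slope = (133.9 − 205.9)/(831 − 111) = −0.1, so P = 217 − 0.1Q.
Supply slope = (238.2 − 94.2)/(831 − 111) = 0.2, so P = 72 + 0.2Q.
Competitive equilibrium: 217 − 0.1Q = 72 + 0.2Q → Q* = 483.3333, P* = 168.6667.
A tax t gives ΔQ = t/0.3 and wedge t, so DWL = t²/0.6.
t²/0.6 = 2343.75 → t² = 1406.25 → t = 37.5.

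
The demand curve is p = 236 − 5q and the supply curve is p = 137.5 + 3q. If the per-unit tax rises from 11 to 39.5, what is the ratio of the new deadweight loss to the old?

12.895

Competitive equilibrium: 236 − 5q = 137.5 + 3q → q* = 12.3125, p* = 174.4375.
For a per-unit tax t: Δq = t/8, so DWL = ½·t·(t/8) = t²/16.
At t = 11: DWL = 7.5625. At t = 39.5: DWL = 97.516.
Ratio = (39.5/11)² = 12.895.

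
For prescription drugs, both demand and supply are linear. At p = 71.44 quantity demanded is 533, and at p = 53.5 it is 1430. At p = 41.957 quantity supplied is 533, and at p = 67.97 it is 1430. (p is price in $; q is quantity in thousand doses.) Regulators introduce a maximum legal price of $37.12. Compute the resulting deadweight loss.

Demand slope = (53.5 − 71.44)/(1430 − 533) = −0.02, so p = 82.1 − 0.02q.
Supply slope = (67.97 − 41.957)/(1430 − 533) = 0.029, so p = 26.5 + 0.029q.
Competitive equilibrium: 82.1 − 0.02q = 26.5 + 0.029q → q* = 1134.69388, p* = 59.40612.
At the ceiling p = 37.12, quantity supplied = (37.12 − 26.5)/0.029 = 366.2069.
Willingness to pay at q' = 366.2069: 82.1 − 0.02·366.2069 = 74.77586.
Δq = 1134.69388 − 366.2069 = 768.48698; wedge = 74.77586 − 37.12 = 37.65586.
Deadweight loss = ½ × 768.48698 × 37.65586 = $14469.02 thousand.

$14469.02 thousand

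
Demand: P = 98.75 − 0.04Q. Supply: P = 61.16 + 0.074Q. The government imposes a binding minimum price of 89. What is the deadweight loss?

Competitive equilibrium: 98.75 − 0.04Q = 61.16 + 0.074Q → Q* = 329.7368, P* = 85.5605.
At the floor P = 89, quantity demanded = (98.75 − 89)/0.04 = 243.75.
Sellers' marginal cost at Q' = 243.75: 61.16 + 0.074·243.75 = 79.1975.
ΔQ = 329.7368 − 243.75 = 85.9868; wedge = 89 − 79.1975 = 9.8025.
The triangle = ½ × 85.9868 × 9.8025 = 421.44.

421.44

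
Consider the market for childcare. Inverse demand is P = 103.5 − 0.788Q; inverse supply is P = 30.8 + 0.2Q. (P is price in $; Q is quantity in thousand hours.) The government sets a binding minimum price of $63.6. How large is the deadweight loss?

Competitive equilibrium: 103.5 − 0.788Q = 30.8 + 0.2Q → Q* = 73.583, P* = 45.5166.
At the floor P = 63.6, quantity demanded = (103.5 − 63.6)/0.788 = 50.6345.
Sellers' marginal cost at Q' = 50.6345: 30.8 + 0.2·50.6345 = 40.9269.
ΔQ = 73.583 − 50.6345 = 22.9485; wedge = 63.6 − 40.9269 = 22.6731.
DWL = ½ × 22.9485 × 22.6731 = $260.16 thousand.

$260.16 thousand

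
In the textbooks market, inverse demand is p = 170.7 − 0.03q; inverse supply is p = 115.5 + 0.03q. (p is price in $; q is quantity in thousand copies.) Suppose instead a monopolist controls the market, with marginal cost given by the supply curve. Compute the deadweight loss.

$2821.33 thousand

Competitive equilibrium: 170.7 − 0.03q = 115.5 + 0.03q → q* = 920, p* = 143.1.
Marginal revenue: MR = 170.7 − 0.06q. Set MR = MC: 170.7 − 0.06q = 115.5 + 0.03q → q_m = 613.3333.
Price p_m = 170.7 − 0.03·613.3333 = 152.3; MC(q_m) = 115.5 + 0.03·613.3333 = 133.9.
Competitive q* = 920, so Δq = 306.6667; wedge = 152.3 − 133.9 = 18.4.
The triangle = ½ × 306.6667 × 18.4 = $2821.33 thousand.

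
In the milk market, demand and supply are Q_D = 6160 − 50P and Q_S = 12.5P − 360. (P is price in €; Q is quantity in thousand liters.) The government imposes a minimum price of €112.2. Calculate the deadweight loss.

€7761.80 thousand

In inverse form: demand P = 123.2 − 0.02Q, supply P = 28.8 + 0.08Q.
Competitive equilibrium: 123.2 − 0.02Q = 28.8 + 0.08Q → Q* = 944, P* = 104.32.
At the floor P = 112.2, quantity demanded = (123.2 − 112.2)/0.02 = 550.
Sellers' marginal cost at Q' = 550: 28.8 + 0.08·550 = 72.8.
ΔQ = 944 − 550 = 394; wedge = 112.2 − 72.8 = 39.4.
The triangle = ½ × 394 × 39.4 = €7761.80 thousand.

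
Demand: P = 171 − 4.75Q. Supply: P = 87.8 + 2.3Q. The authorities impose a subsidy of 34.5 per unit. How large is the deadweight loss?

84.41

Competitive equilibrium: 171 − 4.75Q = 87.8 + 2.3Q → Q* = 11.8014, P* = 114.9433.
The subsidy lowers effective supply by 34.5: P = 53.3 + 2.3Q.
New quantity: 171 − 4.75Q = 53.3 + 2.3Q → Q' = 16.695.
Overproduction ΔQ = 16.695 − 11.8014 = 4.8936; wedge = subsidy = 34.5.
Welfare loss = ½ × 4.8936 × 34.5 = 84.41.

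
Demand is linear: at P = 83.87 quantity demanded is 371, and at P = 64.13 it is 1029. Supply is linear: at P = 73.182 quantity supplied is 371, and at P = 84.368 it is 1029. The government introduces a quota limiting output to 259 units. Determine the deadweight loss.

Demand slope = (64.13 − 83.87)/(1029 − 371) = −0.03, so P = 95 − 0.03Q.
Supply slope = (84.368 − 73.182)/(1029 − 371) = 0.017, so P = 66.875 + 0.017Q.
Competitive equilibrium: 95 − 0.03Q = 66.875 + 0.017Q → Q* = 598.4043, P* = 77.0479.
At Q = 259: demand price = 95 − 0.03·259 = 87.23; supply price = 66.875 + 0.017·259 = 71.278.
ΔQ = 598.4043 − 259 = 339.4043; wedge = 87.23 − 71.278 = 15.952.
The triangle = ½ × 339.4043 × 15.952 = 2707.09.

2707.09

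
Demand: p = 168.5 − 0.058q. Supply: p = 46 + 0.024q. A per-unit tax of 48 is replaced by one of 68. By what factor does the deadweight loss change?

2.007

Competitive equilibrium: 168.5 − 0.058q = 46 + 0.024q → q* = 1493.9024, p* = 81.8537.
For a per-unit tax t: Δq = t/0.082, so DWL = ½·t·(t/0.082) = t²/0.164.
At t = 48: DWL = 14048.780. At t = 68: DWL = 28195.122.
Ratio = (68/48)² = 2.007.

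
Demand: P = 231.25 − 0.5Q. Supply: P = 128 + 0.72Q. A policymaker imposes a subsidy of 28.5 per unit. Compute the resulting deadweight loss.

Competitive equilibrium: 231.25 − 0.5Q = 128 + 0.72Q → Q* = 84.6311, P* = 188.9344.
The subsidy lowers effective supply by 28.5: P = 99.5 + 0.72Q.
New quantity: 231.25 − 0.5Q = 99.5 + 0.72Q → Q' = 107.9918.
Overproduction ΔQ = 107.9918 − 84.6311 = 23.3607; wedge = subsidy = 28.5.
The triangle = ½ × 23.3607 × 28.5 = 332.89.

332.89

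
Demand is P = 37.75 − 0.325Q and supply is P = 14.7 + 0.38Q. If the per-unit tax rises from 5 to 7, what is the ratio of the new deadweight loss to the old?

Competitive equilibrium: 37.75 − 0.325Q = 14.7 + 0.38Q → Q* = 32.695, P* = 27.1241.
For a per-unit tax t: ΔQ = t/0.705, so DWL = ½·t·(t/0.705) = t²/1.41.
At t = 5: DWL = 17.730. At t = 7: DWL = 34.752.
Ratio = (7/5)² = 1.96.

1.96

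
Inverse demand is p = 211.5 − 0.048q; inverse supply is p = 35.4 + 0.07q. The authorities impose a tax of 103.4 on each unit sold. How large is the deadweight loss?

Competitive equilibrium: 211.5 − 0.048q = 35.4 + 0.07q → q* = 1492.3729, p* = 139.8661.
With the tax, the buyer price exceeds the seller price by 103.4: (211.5 − 0.048q) − (35.4 + 0.07q) = 103.4 → q' = 616.1017.
Δq = 1492.3729 − 616.1017 = 876.2712; the wedge equals the tax, 103.4.
Deadweight loss = ½ × 876.2712 × 103.4 = 45303.22.

45303.22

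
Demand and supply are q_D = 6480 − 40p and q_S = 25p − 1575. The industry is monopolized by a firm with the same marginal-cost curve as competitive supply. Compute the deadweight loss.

In inverse form: demand p = 162 − 0.025q, supply p = 63 + 0.04q.
Competitive equilibrium: 162 − 0.025q = 63 + 0.04q → q* = 1523.0769, p* = 123.9231.
Marginal revenue: MR = 162 − 0.05q. Set MR = MC: 162 − 0.05q = 63 + 0.04q → q_m = 1100.
Price p_m = 162 − 0.025·1100 = 134.5; MC(q_m) = 63 + 0.04·1100 = 107.
Competitive q* = 1523.0769, so Δq = 423.0769; wedge = 134.5 − 107 = 27.5.
DWL = ½ × 423.0769 × 27.5 = 5817.31.

5817.31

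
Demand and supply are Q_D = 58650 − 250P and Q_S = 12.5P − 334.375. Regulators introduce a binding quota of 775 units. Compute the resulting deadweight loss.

In inverse form: demand P = 234.6 − 0.004Q, supply P = 26.75 + 0.08Q.
Competitive equilibrium: 234.6 − 0.004Q = 26.75 + 0.08Q → Q* = 2474.40476, P* = 224.70238.
At Q = 775: demand price = 234.6 − 0.004·775 = 231.5; supply price = 26.75 + 0.08·775 = 88.75.
ΔQ = 2474.40476 − 775 = 1699.40476; wedge = 231.5 − 88.75 = 142.75.
DWL = ½ × 1699.40476 × 142.75 = 121295.01.

121295.01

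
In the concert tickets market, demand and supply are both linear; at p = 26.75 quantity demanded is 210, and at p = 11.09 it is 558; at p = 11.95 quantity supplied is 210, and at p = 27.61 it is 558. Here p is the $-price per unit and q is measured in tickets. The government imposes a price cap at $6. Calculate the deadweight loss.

Demand slope = (11.09 − 26.75)/(558 − 210) = −0.045, so p = 36.2 − 0.045q.
Supply slope = (27.61 − 11.95)/(558 − 210) = 0.045, so p = 2.5 + 0.045q.
Competitive equilibrium: 36.2 − 0.045q = 2.5 + 0.045q → q* = 374.4444, p* = 19.35.
At the ceiling p = 6, quantity supplied = (6 − 2.5)/0.045 = 77.7778.
Willingness to pay at q' = 77.7778: 36.2 − 0.045·77.7778 = 32.7.
Δq = 374.4444 − 77.7778 = 296.6666; wedge = 32.7 − 6 = 26.7.
Deadweight loss = ½ × 296.6666 × 26.7 = $3960.50.

$3960.50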